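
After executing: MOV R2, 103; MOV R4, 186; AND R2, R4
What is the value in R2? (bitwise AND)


Register state trace:
  MOV R2, 103  → R2 = 103 (0b01100111)
  MOV R4, 186  → R4 = 186 (0b10111010)
  AND R2, R4  → R2 = 103 AND 186 = 34 (0b00100010)
Final: R2 = 34

34


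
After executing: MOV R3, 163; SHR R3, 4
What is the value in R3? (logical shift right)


Register state trace:
  MOV R3, 163  → R3 = 163
  SHR R3, 4  → R3 = 163 >> 4 = 163 // 2^4 = 10
Final: R3 = 10

10


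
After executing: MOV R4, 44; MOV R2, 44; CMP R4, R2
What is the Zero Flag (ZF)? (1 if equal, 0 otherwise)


Register state trace:
  MOV R4, 44  → R4 = 44
  MOV R2, 44  → R2 = 44
  CMP R4, R2  → computes 44 - 44 = 0
  Result is zero, so values are equal
ZF = 1

1


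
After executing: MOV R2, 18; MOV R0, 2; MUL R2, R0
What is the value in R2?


Register state trace:
  MOV R2, 18  → R2 = 18
  MOV R0, 2  → R0 = 2
  MUL R2, R0  → R2 = 18 * 2 = 36
Final: R2 = 36

36


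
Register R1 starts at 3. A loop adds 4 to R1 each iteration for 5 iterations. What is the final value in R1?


Starting value: R1 = 3
  Iter 1: R1 = 3 + 4 = 7
  Iter 2: R1 = 7 + 4 = 11
  Iter 3: R1 = 11 + 4 = 15
  Iter 4: R1 = 15 + 4 = 19
  Iter 5: R1 = 19 + 4 = 23
Final: R1 = 23

23


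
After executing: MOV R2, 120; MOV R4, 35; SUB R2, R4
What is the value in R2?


Register state trace:
  MOV R2, 120  → R2 = 120
  MOV R4, 35  → R4 = 35
  SUB R2, R4  → R2 = 120 - 35 = 85
Final: R2 = 85

85


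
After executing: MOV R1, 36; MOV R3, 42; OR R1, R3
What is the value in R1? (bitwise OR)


Register state trace:
  MOV R1, 36  → R1 = 36 (0b00100100)
  MOV R3, 42  → R3 = 42 (0b00101010)
  OR R1, R3   → R1 = 36 OR 42 = 46 (0b00101110)
Final: R1 = 46

46


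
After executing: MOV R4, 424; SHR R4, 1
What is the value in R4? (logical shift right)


Register state trace:
  MOV R4, 424  → R4 = 424
  SHR R4, 1  → R4 = 424 >> 1 = 424 // 2^1 = 212
Final: R4 = 212

212


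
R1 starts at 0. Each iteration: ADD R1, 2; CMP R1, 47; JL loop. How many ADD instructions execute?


Loop trace (R1 starts at 0, target 47, step 2):
  ADD #1: R1 = 0 + 2 = 2  → 2 < 47, loop
  ADD #2: R1 = 2 + 2 = 4  → 4 < 47, loop
  ADD #3: R1 = 4 + 2 = 6  → 6 < 47, loop
  ADD #4: R1 = 6 + 2 = 8  → 8 < 47, loop
  ADD #5: R1 = 8 + 2 = 10  → 10 < 47, loop
  ADD #6: R1 = 10 + 2 = 12  → 12 < 47, loop
  ADD #7: R1 = 12 + 2 = 14  → 14 < 47, loop
  ADD #8: R1 = 14 + 2 = 16  → 16 < 47, loop
  ADD #9: R1 = 16 + 2 = 18  → 18 < 47, loop
  ADD #10: R1 = 18 + 2 = 20  → 20 < 47, loop
  ADD #11: R1 = 20 + 2 = 22  → 22 < 47, loop
  ADD #12: R1 = 22 + 2 = 24  → 24 < 47, loop
  ADD #13: R1 = 24 + 2 = 26  → 26 < 47, loop
  ADD #14: R1 = 26 + 2 = 28  → 28 < 47, loop
  ADD #15: R1 = 28 + 2 = 30  → 30 < 47, loop
  ADD #16: R1 = 30 + 2 = 32  → 32 < 47, loop
  ADD #17: R1 = 32 + 2 = 34  → 34 < 47, loop
  ADD #18: R1 = 34 + 2 = 36  → 36 < 47, loop
  ADD #19: R1 = 36 + 2 = 38  → 38 < 47, loop
  ADD #20: R1 = 38 + 2 = 40  → 40 < 47, loop
  ADD #21: R1 = 40 + 2 = 42  → 42 < 47, loop
  ADD #22: R1 = 42 + 2 = 44  → 44 < 47, loop
  ADD #23: R1 = 44 + 2 = 46  → 46 < 47, loop
  ADD #24: R1 = 46 + 2 = 48  → 48 >= 47, exit
Total ADD instructions: 24

24


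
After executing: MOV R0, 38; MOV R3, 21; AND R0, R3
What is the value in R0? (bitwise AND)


Register state trace:
  MOV R0, 38  → R0 = 38 (0b00100110)
  MOV R3, 21  → R3 = 21 (0b00010101)
  AND R0, R3  → R0 = 38 AND 21 = 4 (0b00000100)
Final: R0 = 4

4


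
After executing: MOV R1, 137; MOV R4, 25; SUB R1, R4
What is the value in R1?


Register state trace:
  MOV R1, 137  → R1 = 137
  MOV R4, 25  → R4 = 25
  SUB R1, R4  → R1 = 137 - 25 = 112
Final: R1 = 112

112


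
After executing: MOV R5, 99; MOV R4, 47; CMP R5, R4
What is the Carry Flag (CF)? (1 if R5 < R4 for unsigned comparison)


Register state trace:
  MOV R5, 99  → R5 = 99
  MOV R4, 47  → R4 = 47
  CMP R5, R4  → unsigned 99 - 47: no borrow
  99 >= 47, so CF = 0
CF = 0

0


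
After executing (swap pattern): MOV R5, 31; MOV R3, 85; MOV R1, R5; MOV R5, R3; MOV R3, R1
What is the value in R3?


Register state trace (swap pattern):
  MOV R5, 31  → R5 = 31
  MOV R3, 85  → R3 = 85
  MOV R1, R5  → R1 = 31  (save R5)
  MOV R5, R3  → R5 = 85  (R5 gets R3's value)
  MOV R3, R1  → R3 = 31  (R3 gets saved value)
Final: R3 = 31

31


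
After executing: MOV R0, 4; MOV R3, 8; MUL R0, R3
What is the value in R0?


Register state trace:
  MOV R0, 4  → R0 = 4
  MOV R3, 8  → R3 = 8
  MUL R0, R3  → R0 = 4 * 8 = 32
Final: R0 = 32

32


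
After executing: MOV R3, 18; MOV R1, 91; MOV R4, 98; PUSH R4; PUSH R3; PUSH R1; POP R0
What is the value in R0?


Stack trace (top is rightmost):
  MOV R3, 18  → R3 = 18
  MOV R1, 91  → R1 = 91
  MOV R4, 98  → R4 = 98
  PUSH R4  → stack: [98]
  PUSH R3  → stack: [98, 18]
  PUSH R1  → stack: [98, 18, 91]
  POP R0  → R0 = 91, stack: [98, 18]
Final: R0 = 91

91


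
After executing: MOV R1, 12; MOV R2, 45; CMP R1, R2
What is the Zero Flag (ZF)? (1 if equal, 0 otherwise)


Register state trace:
  MOV R1, 12  → R1 = 12
  MOV R2, 45  → R2 = 45
  CMP R1, R2  → computes 12 - 45 = -33
  Result is nonzero, so values are not equal
ZF = 0

0


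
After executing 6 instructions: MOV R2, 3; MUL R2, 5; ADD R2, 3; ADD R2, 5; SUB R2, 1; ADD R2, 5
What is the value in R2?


Register state trace:
  MOV R2, 3  → R2 = 3
  MUL R2, 5  → R2 = 3 * 5 = 15
  ADD R2, 3  → R2 = 15 + 3 = 18
  ADD R2, 5  → R2 = 18 + 5 = 23
  SUB R2, 1  → R2 = 23 - 1 = 22
  ADD R2, 5  → R2 = 22 + 5 = 27
Final: R2 = 27

27


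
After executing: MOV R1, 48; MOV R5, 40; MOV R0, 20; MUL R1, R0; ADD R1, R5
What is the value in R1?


Register state trace:
  MOV R1, 48  → R1 = 48
  MOV R5, 40  → R5 = 40
  MOV R0, 20  → R0 = 20
  MUL R1, R0  → R1 = 48 * 20 = 960
  ADD R1, R5  → R1 = 960 + 40 = 1000
Final: R1 = 1000

1000


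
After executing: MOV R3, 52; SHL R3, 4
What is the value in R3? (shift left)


Register state trace:
  MOV R3, 52  → R3 = 52
  SHL R3, 4  → R3 = 52 << 4 = 52 * 2^4 = 832
Final: R3 = 832

832


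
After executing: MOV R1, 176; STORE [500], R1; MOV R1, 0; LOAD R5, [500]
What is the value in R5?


Register and memory trace:
  MOV R1, 176  → R1 = 176
  STORE [500], R1  → mem[500] = 176
  MOV R1, 0  → R1 = 0
  LOAD R5, [500]  → R5 = mem[500] = 176
Final: R5 = 176

176


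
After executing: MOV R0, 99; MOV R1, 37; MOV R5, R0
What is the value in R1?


Register state trace:
  MOV R0, 99  → R0 = 99
  MOV R1, 37  → R1 = 37
  MOV R5, R0  → R5 = 99
Final: R1 = 37

37


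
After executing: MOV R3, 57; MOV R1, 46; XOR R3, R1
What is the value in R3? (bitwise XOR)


Register state trace:
  MOV R3, 57  → R3 = 57 (0b00111001)
  MOV R1, 46  → R1 = 46 (0b00101110)
  XOR R3, R1  → R3 = 57 XOR 46 = 23 (0b00010111)
Final: R3 = 23

23


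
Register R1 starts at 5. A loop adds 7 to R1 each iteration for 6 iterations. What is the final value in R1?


Starting value: R1 = 5
  Iter 1: R1 = 5 + 7 = 12
  Iter 2: R1 = 12 + 7 = 19
  Iter 3: R1 = 19 + 7 = 26
  Iter 4: R1 = 26 + 7 = 33
  Iter 5: R1 = 33 + 7 = 40
  Iter 6: R1 = 40 + 7 = 47
Final: R1 = 47

47


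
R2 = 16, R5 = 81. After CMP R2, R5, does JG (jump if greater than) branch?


Trace:
  R2 = 16, R5 = 81
  CMP R2, R5  → compares 16 vs 81
  JG checks: is 16 greater than 81?
  16 < 81, so condition is false
Branch taken: No

No


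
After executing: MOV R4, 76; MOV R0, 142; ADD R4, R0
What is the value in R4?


Register state trace:
  MOV R4, 76  → R4 = 76
  MOV R0, 142  → R0 = 142
  ADD R4, R0  → R4 = 76 + 142 = 218
Final: R4 = 218

218


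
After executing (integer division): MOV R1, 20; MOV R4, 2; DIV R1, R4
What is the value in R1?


Register state trace:
  MOV R1, 20  → R1 = 20
  MOV R4, 2  → R4 = 2
  DIV R1, R4  → R1 = 20 // 2 = 10
Final: R1 = 10

10


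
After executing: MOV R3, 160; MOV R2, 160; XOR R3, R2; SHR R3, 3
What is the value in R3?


Register state trace:
  MOV R3, 160  → R3 = 160 (0b10100000)
  MOV R2, 160  → R2 = 160 (0b10100000)
  XOR R3, R2  → R3 = 160 XOR 160 = 0 (0b00000000)
  SHR R3, 3  → R3 = 0 >> 3 = 0
Final: R3 = 0

0


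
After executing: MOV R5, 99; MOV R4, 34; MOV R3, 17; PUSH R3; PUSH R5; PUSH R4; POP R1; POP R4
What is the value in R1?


Stack trace (top is rightmost):
  MOV R5, 99  → R5 = 99
  MOV R4, 34  → R4 = 34
  MOV R3, 17  → R3 = 17
  PUSH R3  → stack: [17]
  PUSH R5  → stack: [17, 99]
  PUSH R4  → stack: [17, 99, 34]
  POP R1  → R1 = 34, stack: [17, 99]
  POP R4  → R4 = 99, stack: [17]
Final: R1 = 34

34


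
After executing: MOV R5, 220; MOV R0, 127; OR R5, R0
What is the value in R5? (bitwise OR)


Register state trace:
  MOV R5, 220  → R5 = 220 (0b11011100)
  MOV R0, 127  → R0 = 127 (0b01111111)
  OR R5, R0   → R5 = 220 OR 127 = 255 (0b11111111)
Final: R5 = 255

255


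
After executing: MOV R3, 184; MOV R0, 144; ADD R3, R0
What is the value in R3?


Register state trace:
  MOV R3, 184  → R3 = 184
  MOV R0, 144  → R0 = 144
  ADD R3, R0  → R3 = 184 + 144 = 328
Final: R3 = 328

328


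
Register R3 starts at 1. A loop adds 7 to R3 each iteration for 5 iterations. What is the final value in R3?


Starting value: R3 = 1
  Iter 1: R3 = 1 + 7 = 8
  Iter 2: R3 = 8 + 7 = 15
  Iter 3: R3 = 15 + 7 = 22
  Iter 4: R3 = 22 + 7 = 29
  Iter 5: R3 = 29 + 7 = 36
Final: R3 = 36

36


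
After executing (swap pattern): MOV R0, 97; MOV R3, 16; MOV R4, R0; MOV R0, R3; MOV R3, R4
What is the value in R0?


Register state trace (swap pattern):
  MOV R0, 97  → R0 = 97
  MOV R3, 16  → R3 = 16
  MOV R4, R0  → R4 = 97  (save R0)
  MOV R0, R3  → R0 = 16  (R0 gets R3's value)
  MOV R3, R4  → R3 = 97  (R3 gets saved value)
Final: R0 = 16

16


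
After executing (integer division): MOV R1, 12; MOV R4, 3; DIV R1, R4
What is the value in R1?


Register state trace:
  MOV R1, 12  → R1 = 12
  MOV R4, 3  → R4 = 3
  DIV R1, R4  → R1 = 12 // 3 = 4
Final: R1 = 4

4


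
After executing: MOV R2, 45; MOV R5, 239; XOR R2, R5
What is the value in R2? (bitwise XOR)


Register state trace:
  MOV R2, 45  → R2 = 45 (0b00101101)
  MOV R5, 239  → R5 = 239 (0b11101111)
  XOR R2, R5  → R2 = 45 XOR 239 = 194 (0b11000010)
Final: R2 = 194

194


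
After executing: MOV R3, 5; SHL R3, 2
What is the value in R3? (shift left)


Register state trace:
  MOV R3, 5  → R3 = 5
  SHL R3, 2  → R3 = 5 << 2 = 5 * 2^2 = 20
Final: R3 = 20

20


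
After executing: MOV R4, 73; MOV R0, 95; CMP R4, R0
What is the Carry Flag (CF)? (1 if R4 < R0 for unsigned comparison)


Register state trace:
  MOV R4, 73  → R4 = 73
  MOV R0, 95  → R0 = 95
  CMP R4, R0  → unsigned 73 - 95: borrow occurs
  73 < 95, so CF = 1
CF = 1

1


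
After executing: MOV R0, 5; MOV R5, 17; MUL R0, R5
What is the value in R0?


Register state trace:
  MOV R0, 5  → R0 = 5
  MOV R5, 17  → R5 = 17
  MUL R0, R5  → R0 = 5 * 17 = 85
Final: R0 = 85

85


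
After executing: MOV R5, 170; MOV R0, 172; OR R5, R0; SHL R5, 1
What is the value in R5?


Register state trace:
  MOV R5, 170  → R5 = 170 (0b10101010)
  MOV R0, 172  → R0 = 172 (0b10101100)
  OR R5, R0  → R5 = 170 OR 172 = 174 (0b10101110)
  SHL R5, 1  → R5 = 174 << 1 = 348
Final: R5 = 348

348


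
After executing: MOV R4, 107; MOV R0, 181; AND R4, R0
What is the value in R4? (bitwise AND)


Register state trace:
  MOV R4, 107  → R4 = 107 (0b01101011)
  MOV R0, 181  → R0 = 181 (0b10110101)
  AND R4, R0  → R4 = 107 AND 181 = 33 (0b00100001)
Final: R4 = 33

33


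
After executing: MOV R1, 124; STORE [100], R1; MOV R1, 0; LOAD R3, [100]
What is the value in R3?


Register and memory trace:
  MOV R1, 124  → R1 = 124
  STORE [100], R1  → mem[100] = 124
  MOV R1, 0  → R1 = 0
  LOAD R3, [100]  → R3 = mem[100] = 124
Final: R3 = 124

124


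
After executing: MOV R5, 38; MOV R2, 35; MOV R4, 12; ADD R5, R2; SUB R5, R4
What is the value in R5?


Register state trace:
  MOV R5, 38  → R5 = 38
  MOV R2, 35  → R2 = 35
  MOV R4, 12  → R4 = 12
  ADD R5, R2  → R5 = 38 + 35 = 73
  SUB R5, R4  → R5 = 73 - 12 = 61
Final: R5 = 61

61


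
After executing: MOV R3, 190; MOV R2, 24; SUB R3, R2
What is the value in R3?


Register state trace:
  MOV R3, 190  → R3 = 190
  MOV R2, 24  → R2 = 24
  SUB R3, R2  → R3 = 190 - 24 = 166
Final: R3 = 166

166


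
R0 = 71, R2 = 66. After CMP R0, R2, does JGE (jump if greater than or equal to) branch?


Trace:
  R0 = 71, R2 = 66
  CMP R0, R2  → compares 71 vs 66
  JGE checks: is 71 greater than or equal to 66?
  71 > 66, so condition is true
Branch taken: Yes

Yes


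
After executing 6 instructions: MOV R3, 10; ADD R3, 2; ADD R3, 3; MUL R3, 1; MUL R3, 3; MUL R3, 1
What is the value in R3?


Register state trace:
  MOV R3, 10  → R3 = 10
  ADD R3, 2  → R3 = 10 + 2 = 12
  ADD R3, 3  → R3 = 12 + 3 = 15
  MUL R3, 1  → R3 = 15 * 1 = 15
  MUL R3, 3  → R3 = 15 * 3 = 45
  MUL R3, 1  → R3 = 45 * 1 = 45
Final: R3 = 45

45


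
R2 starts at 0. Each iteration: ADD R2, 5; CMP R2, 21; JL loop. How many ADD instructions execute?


Loop trace (R2 starts at 0, target 21, step 5):
  ADD #1: R2 = 0 + 5 = 5  → 5 < 21, loop
  ADD #2: R2 = 5 + 5 = 10  → 10 < 21, loop
  ADD #3: R2 = 10 + 5 = 15  → 15 < 21, loop
  ADD #4: R2 = 15 + 5 = 20  → 20 < 21, loop
  ADD #5: R2 = 20 + 5 = 25  → 25 >= 21, exit
Total ADD instructions: 5

5


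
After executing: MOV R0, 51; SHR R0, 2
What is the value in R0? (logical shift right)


Register state trace:
  MOV R0, 51  → R0 = 51
  SHR R0, 2  → R0 = 51 >> 2 = 51 // 2^2 = 12
Final: R0 = 12

12


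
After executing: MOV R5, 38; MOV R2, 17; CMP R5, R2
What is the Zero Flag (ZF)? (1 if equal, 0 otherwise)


Register state trace:
  MOV R5, 38  → R5 = 38
  MOV R2, 17  → R2 = 17
  CMP R5, R2  → computes 38 - 17 = 21
  Result is nonzero, so values are not equal
ZF = 0

0


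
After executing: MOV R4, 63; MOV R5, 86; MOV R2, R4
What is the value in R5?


Register state trace:
  MOV R4, 63  → R4 = 63
  MOV R5, 86  → R5 = 86
  MOV R2, R4  → R2 = 63
Final: R5 = 86

86


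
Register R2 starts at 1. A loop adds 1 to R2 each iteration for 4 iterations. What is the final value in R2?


Starting value: R2 = 1
  Iter 1: R2 = 1 + 1 = 2
  Iter 2: R2 = 2 + 1 = 3
  Iter 3: R2 = 3 + 1 = 4
  Iter 4: R2 = 4 + 1 = 5
Final: R2 = 5

5


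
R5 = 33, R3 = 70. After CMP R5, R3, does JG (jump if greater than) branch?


Trace:
  R5 = 33, R3 = 70
  CMP R5, R3  → compares 33 vs 70
  JG checks: is 33 greater than 70?
  33 < 70, so condition is false
Branch taken: No

No


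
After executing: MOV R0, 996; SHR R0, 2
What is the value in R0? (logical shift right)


Register state trace:
  MOV R0, 996  → R0 = 996
  SHR R0, 2  → R0 = 996 >> 2 = 996 // 2^2 = 249
Final: R0 = 249

249


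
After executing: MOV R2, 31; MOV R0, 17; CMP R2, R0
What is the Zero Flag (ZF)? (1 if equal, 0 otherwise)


Register state trace:
  MOV R2, 31  → R2 = 31
  MOV R0, 17  → R0 = 17
  CMP R2, R0  → computes 31 - 17 = 14
  Result is nonzero, so values are not equal
ZF = 0

0


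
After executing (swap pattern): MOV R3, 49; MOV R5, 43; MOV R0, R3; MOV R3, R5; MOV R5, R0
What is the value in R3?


Register state trace (swap pattern):
  MOV R3, 49  → R3 = 49
  MOV R5, 43  → R5 = 43
  MOV R0, R3  → R0 = 49  (save R3)
  MOV R3, R5  → R3 = 43  (R3 gets R5's value)
  MOV R5, R0  → R5 = 49  (R5 gets saved value)
Final: R3 = 43

43


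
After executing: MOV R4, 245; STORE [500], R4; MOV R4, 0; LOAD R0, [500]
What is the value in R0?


Register and memory trace:
  MOV R4, 245  → R4 = 245
  STORE [500], R4  → mem[500] = 245
  MOV R4, 0  → R4 = 0
  LOAD R0, [500]  → R0 = mem[500] = 245
Final: R0 = 245

245


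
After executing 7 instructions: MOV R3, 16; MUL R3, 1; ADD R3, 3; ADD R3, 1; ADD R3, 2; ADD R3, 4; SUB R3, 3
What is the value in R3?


Register state trace:
  MOV R3, 16  → R3 = 16
  MUL R3, 1  → R3 = 16 * 1 = 16
  ADD R3, 3  → R3 = 16 + 3 = 19
  ADD R3, 1  → R3 = 19 + 1 = 20
  ADD R3, 2  → R3 = 20 + 2 = 22
  ADD R3, 4  → R3 = 22 + 4 = 26
  SUB R3, 3  → R3 = 26 - 3 = 23
Final: R3 = 23

23


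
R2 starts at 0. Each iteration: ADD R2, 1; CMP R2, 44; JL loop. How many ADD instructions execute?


Loop trace (R2 starts at 0, target 44, step 1):
  ADD #1: R2 = 0 + 1 = 1  → 1 < 44, loop
  ADD #2: R2 = 1 + 1 = 2  → 2 < 44, loop
  ADD #3: R2 = 2 + 1 = 3  → 3 < 44, loop
  ADD #4: R2 = 3 + 1 = 4  → 4 < 44, loop
  ADD #5: R2 = 4 + 1 = 5  → 5 < 44, loop
  ADD #6: R2 = 5 + 1 = 6  → 6 < 44, loop
  ADD #7: R2 = 6 + 1 = 7  → 7 < 44, loop
  ADD #8: R2 = 7 + 1 = 8  → 8 < 44, loop
  ADD #9: R2 = 8 + 1 = 9  → 9 < 44, loop
  ADD #10: R2 = 9 + 1 = 10  → 10 < 44, loop
  ADD #11: R2 = 10 + 1 = 11  → 11 < 44, loop
  ADD #12: R2 = 11 + 1 = 12  → 12 < 44, loop
  ADD #13: R2 = 12 + 1 = 13  → 13 < 44, loop
  ADD #14: R2 = 13 + 1 = 14  → 14 < 44, loop
  ADD #15: R2 = 14 + 1 = 15  → 15 < 44, loop
  ADD #16: R2 = 15 + 1 = 16  → 16 < 44, loop
  ADD #17: R2 = 16 + 1 = 17  → 17 < 44, loop
  ADD #18: R2 = 17 + 1 = 18  → 18 < 44, loop
  ADD #19: R2 = 18 + 1 = 19  → 19 < 44, loop
  ADD #20: R2 = 19 + 1 = 20  → 20 < 44, loop
  ADD #21: R2 = 20 + 1 = 21  → 21 < 44, loop
  ADD #22: R2 = 21 + 1 = 22  → 22 < 44, loop
  ADD #23: R2 = 22 + 1 = 23  → 23 < 44, loop
  ADD #24: R2 = 23 + 1 = 24  → 24 < 44, loop
  ADD #25: R2 = 24 + 1 = 25  → 25 < 44, loop
  ADD #26: R2 = 25 + 1 = 26  → 26 < 44, loop
  ADD #27: R2 = 26 + 1 = 27  → 27 < 44, loop
  ADD #28: R2 = 27 + 1 = 28  → 28 < 44, loop
  ADD #29: R2 = 28 + 1 = 29  → 29 < 44, loop
  ADD #30: R2 = 29 + 1 = 30  → 30 < 44, loop
  ADD #31: R2 = 30 + 1 = 31  → 31 < 44, loop
  ADD #32: R2 = 31 + 1 = 32  → 32 < 44, loop
  ADD #33: R2 = 32 + 1 = 33  → 33 < 44, loop
  ADD #34: R2 = 33 + 1 = 34  → 34 < 44, loop
  ADD #35: R2 = 34 + 1 = 35  → 35 < 44, loop
  ADD #36: R2 = 35 + 1 = 36  → 36 < 44, loop
  ADD #37: R2 = 36 + 1 = 37  → 37 < 44, loop
  ADD #38: R2 = 37 + 1 = 38  → 38 < 44, loop
  ADD #39: R2 = 38 + 1 = 39  → 39 < 44, loop
  ADD #40: R2 = 39 + 1 = 40  → 40 < 44, loop
  ADD #41: R2 = 40 + 1 = 41  → 41 < 44, loop
  ADD #42: R2 = 41 + 1 = 42  → 42 < 44, loop
  ADD #43: R2 = 42 + 1 = 43  → 43 < 44, loop
  ADD #44: R2 = 43 + 1 = 44  → 44 >= 44, exit
Total ADD instructions: 44

44


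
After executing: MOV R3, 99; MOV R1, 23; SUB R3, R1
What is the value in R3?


Register state trace:
  MOV R3, 99  → R3 = 99
  MOV R1, 23  → R1 = 23
  SUB R3, R1  → R3 = 99 - 23 = 76
Final: R3 = 76

76


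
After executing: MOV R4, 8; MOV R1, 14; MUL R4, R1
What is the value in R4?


Register state trace:
  MOV R4, 8  → R4 = 8
  MOV R1, 14  → R1 = 14
  MUL R4, R1  → R4 = 8 * 14 = 112
Final: R4 = 112

112


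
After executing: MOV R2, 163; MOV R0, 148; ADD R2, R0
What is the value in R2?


Register state trace:
  MOV R2, 163  → R2 = 163
  MOV R0, 148  → R0 = 148
  ADD R2, R0  → R2 = 163 + 148 = 311
Final: R2 = 311

311


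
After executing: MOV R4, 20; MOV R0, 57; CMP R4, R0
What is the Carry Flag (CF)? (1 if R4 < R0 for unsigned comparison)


Register state trace:
  MOV R4, 20  → R4 = 20
  MOV R0, 57  → R0 = 57
  CMP R4, R0  → unsigned 20 - 57: borrow occurs
  20 < 57, so CF = 1
CF = 1

1


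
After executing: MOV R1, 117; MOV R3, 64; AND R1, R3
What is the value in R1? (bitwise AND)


Register state trace:
  MOV R1, 117  → R1 = 117 (0b01110101)
  MOV R3, 64  → R3 = 64 (0b01000000)
  AND R1, R3  → R1 = 117 AND 64 = 64 (0b01000000)
Final: R1 = 64

64


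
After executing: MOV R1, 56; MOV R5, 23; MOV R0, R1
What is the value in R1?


Register state trace:
  MOV R1, 56  → R1 = 56
  MOV R5, 23  → R5 = 23
  MOV R0, R1  → R0 = 56
Final: R1 = 56

56


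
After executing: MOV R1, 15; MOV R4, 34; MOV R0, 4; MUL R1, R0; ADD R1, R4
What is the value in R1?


Register state trace:
  MOV R1, 15  → R1 = 15
  MOV R4, 34  → R4 = 34
  MOV R0, 4  → R0 = 4
  MUL R1, R0  → R1 = 15 * 4 = 60
  ADD R1, R4  → R1 = 60 + 34 = 94
Final: R1 = 94

94


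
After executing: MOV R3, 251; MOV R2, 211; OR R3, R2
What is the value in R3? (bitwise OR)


Register state trace:
  MOV R3, 251  → R3 = 251 (0b11111011)
  MOV R2, 211  → R2 = 211 (0b11010011)
  OR R3, R2   → R3 = 251 OR 211 = 251 (0b11111011)
Final: R3 = 251

251


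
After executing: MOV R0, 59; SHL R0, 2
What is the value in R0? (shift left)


Register state trace:
  MOV R0, 59  → R0 = 59
  SHL R0, 2  → R0 = 59 << 2 = 59 * 2^2 = 236
Final: R0 = 236

236


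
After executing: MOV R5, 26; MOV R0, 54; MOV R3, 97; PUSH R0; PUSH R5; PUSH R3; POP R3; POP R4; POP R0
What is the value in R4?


Stack trace (top is rightmost):
  MOV R5, 26  → R5 = 26
  MOV R0, 54  → R0 = 54
  MOV R3, 97  → R3 = 97
  PUSH R0  → stack: [54]
  PUSH R5  → stack: [54, 26]
  PUSH R3  → stack: [54, 26, 97]
  POP R3  → R3 = 97, stack: [54, 26]
  POP R4  → R4 = 26, stack: [54]
  POP R0  → R0 = 54, stack: []
Final: R4 = 26

26


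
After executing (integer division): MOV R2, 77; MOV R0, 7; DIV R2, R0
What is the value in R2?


Register state trace:
  MOV R2, 77  → R2 = 77
  MOV R0, 7  → R0 = 7
  DIV R2, R0  → R2 = 77 // 7 = 11
Final: R2 = 11

11


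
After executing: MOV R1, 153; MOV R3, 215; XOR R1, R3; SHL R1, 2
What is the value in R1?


Register state trace:
  MOV R1, 153  → R1 = 153 (0b10011001)
  MOV R3, 215  → R3 = 215 (0b11010111)
  XOR R1, R3  → R1 = 153 XOR 215 = 78 (0b01001110)
  SHL R1, 2  → R1 = 78 << 2 = 312
Final: R1 = 312

312


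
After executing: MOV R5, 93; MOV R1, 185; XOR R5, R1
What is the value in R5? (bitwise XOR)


Register state trace:
  MOV R5, 93  → R5 = 93 (0b01011101)
  MOV R1, 185  → R1 = 185 (0b10111001)
  XOR R5, R1  → R5 = 93 XOR 185 = 228 (0b11100100)
Final: R5 = 228

228


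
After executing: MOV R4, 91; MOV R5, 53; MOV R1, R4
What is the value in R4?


Register state trace:
  MOV R4, 91  → R4 = 91
  MOV R5, 53  → R5 = 53
  MOV R1, R4  → R1 = 91
Final: R4 = 91

91


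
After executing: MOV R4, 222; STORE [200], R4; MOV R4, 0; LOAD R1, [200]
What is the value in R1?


Register and memory trace:
  MOV R4, 222  → R4 = 222
  STORE [200], R4  → mem[200] = 222
  MOV R4, 0  → R4 = 0
  LOAD R1, [200]  → R1 = mem[200] = 222
Final: R1 = 222

222


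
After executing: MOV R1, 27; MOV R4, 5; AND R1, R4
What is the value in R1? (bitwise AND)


Register state trace:
  MOV R1, 27  → R1 = 27 (0b00011011)
  MOV R4, 5  → R4 = 5 (0b00000101)
  AND R1, R4  → R1 = 27 AND 5 = 1 (0b00000001)
Final: R1 = 1

1


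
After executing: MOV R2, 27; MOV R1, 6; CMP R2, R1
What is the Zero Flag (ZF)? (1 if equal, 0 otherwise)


Register state trace:
  MOV R2, 27  → R2 = 27
  MOV R1, 6  → R1 = 6
  CMP R2, R1  → computes 27 - 6 = 21
  Result is nonzero, so values are not equal
ZF = 0

0


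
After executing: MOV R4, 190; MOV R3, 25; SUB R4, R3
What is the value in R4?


Register state trace:
  MOV R4, 190  → R4 = 190
  MOV R3, 25  → R3 = 25
  SUB R4, R3  → R4 = 190 - 25 = 165
Final: R4 = 165

165


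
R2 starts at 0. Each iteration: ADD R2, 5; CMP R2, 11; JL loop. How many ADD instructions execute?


Loop trace (R2 starts at 0, target 11, step 5):
  ADD #1: R2 = 0 + 5 = 5  → 5 < 11, loop
  ADD #2: R2 = 5 + 5 = 10  → 10 < 11, loop
  ADD #3: R2 = 10 + 5 = 15  → 15 >= 11, exit
Total ADD instructions: 3

3


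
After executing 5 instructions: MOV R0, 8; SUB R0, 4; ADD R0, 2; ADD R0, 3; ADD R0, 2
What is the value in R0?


Register state trace:
  MOV R0, 8  → R0 = 8
  SUB R0, 4  → R0 = 8 - 4 = 4
  ADD R0, 2  → R0 = 4 + 2 = 6
  ADD R0, 3  → R0 = 6 + 3 = 9
  ADD R0, 2  → R0 = 9 + 2 = 11
Final: R0 = 11

11


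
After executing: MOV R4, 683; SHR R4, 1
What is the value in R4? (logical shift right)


Register state trace:
  MOV R4, 683  → R4 = 683
  SHR R4, 1  → R4 = 683 >> 1 = 683 // 2^1 = 341
Final: R4 = 341

341


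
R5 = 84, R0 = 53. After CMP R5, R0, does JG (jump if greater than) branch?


Trace:
  R5 = 84, R0 = 53
  CMP R5, R0  → compares 84 vs 53
  JG checks: is 84 greater than 53?
  84 > 53, so condition is true
Branch taken: Yes

Yes


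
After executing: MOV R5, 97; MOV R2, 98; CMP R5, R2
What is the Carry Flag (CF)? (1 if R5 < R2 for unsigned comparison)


Register state trace:
  MOV R5, 97  → R5 = 97
  MOV R2, 98  → R2 = 98
  CMP R5, R2  → unsigned 97 - 98: borrow occurs
  97 < 98, so CF = 1
CF = 1

1


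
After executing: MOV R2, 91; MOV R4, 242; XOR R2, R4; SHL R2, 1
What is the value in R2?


Register state trace:
  MOV R2, 91  → R2 = 91 (0b01011011)
  MOV R4, 242  → R4 = 242 (0b11110010)
  XOR R2, R4  → R2 = 91 XOR 242 = 169 (0b10101001)
  SHL R2, 1  → R2 = 169 << 1 = 338
Final: R2 = 338

338


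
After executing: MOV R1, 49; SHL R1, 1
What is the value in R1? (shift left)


Register state trace:
  MOV R1, 49  → R1 = 49
  SHL R1, 1  → R1 = 49 << 1 = 49 * 2^1 = 98
Final: R1 = 98

98


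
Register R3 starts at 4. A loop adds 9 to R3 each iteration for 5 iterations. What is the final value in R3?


Starting value: R3 = 4
  Iter 1: R3 = 4 + 9 = 13
  Iter 2: R3 = 13 + 9 = 22
  Iter 3: R3 = 22 + 9 = 31
  Iter 4: R3 = 31 + 9 = 40
  Iter 5: R3 = 40 + 9 = 49
Final: R3 = 49

49


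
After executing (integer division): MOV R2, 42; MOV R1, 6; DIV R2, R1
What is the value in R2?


Register state trace:
  MOV R2, 42  → R2 = 42
  MOV R1, 6  → R1 = 6
  DIV R2, R1  → R2 = 42 // 6 = 7
Final: R2 = 7

7


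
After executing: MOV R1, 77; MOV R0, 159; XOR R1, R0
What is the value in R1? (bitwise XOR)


Register state trace:
  MOV R1, 77  → R1 = 77 (0b01001101)
  MOV R0, 159  → R0 = 159 (0b10011111)
  XOR R1, R0  → R1 = 77 XOR 159 = 210 (0b11010010)
Final: R1 = 210

210


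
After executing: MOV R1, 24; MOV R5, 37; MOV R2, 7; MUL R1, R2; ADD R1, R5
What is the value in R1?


Register state trace:
  MOV R1, 24  → R1 = 24
  MOV R5, 37  → R5 = 37
  MOV R2, 7  → R2 = 7
  MUL R1, R2  → R1 = 24 * 7 = 168
  ADD R1, R5  → R1 = 168 + 37 = 205
Final: R1 = 205

205


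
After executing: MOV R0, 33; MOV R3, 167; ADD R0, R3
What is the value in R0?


Register state trace:
  MOV R0, 33  → R0 = 33
  MOV R3, 167  → R3 = 167
  ADD R0, R3  → R0 = 33 + 167 = 200
Final: R0 = 200

200


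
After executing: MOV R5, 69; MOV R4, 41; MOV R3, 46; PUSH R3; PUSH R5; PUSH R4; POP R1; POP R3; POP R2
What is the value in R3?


Stack trace (top is rightmost):
  MOV R5, 69  → R5 = 69
  MOV R4, 41  → R4 = 41
  MOV R3, 46  → R3 = 46
  PUSH R3  → stack: [46]
  PUSH R5  → stack: [46, 69]
  PUSH R4  → stack: [46, 69, 41]
  POP R1  → R1 = 41, stack: [46, 69]
  POP R3  → R3 = 69, stack: [46]
  POP R2  → R2 = 46, stack: []
Final: R3 = 69

69


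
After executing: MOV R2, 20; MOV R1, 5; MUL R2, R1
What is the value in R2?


Register state trace:
  MOV R2, 20  → R2 = 20
  MOV R1, 5  → R1 = 5
  MUL R2, R1  → R2 = 20 * 5 = 100
Final: R2 = 100

100


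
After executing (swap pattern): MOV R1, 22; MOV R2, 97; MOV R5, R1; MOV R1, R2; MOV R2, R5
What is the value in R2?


Register state trace (swap pattern):
  MOV R1, 22  → R1 = 22
  MOV R2, 97  → R2 = 97
  MOV R5, R1  → R5 = 22  (save R1)
  MOV R1, R2  → R1 = 97  (R1 gets R2's value)
  MOV R2, R5  → R2 = 22  (R2 gets saved value)
Final: R2 = 22

22


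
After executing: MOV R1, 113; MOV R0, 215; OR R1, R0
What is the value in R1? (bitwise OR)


Register state trace:
  MOV R1, 113  → R1 = 113 (0b01110001)
  MOV R0, 215  → R0 = 215 (0b11010111)
  OR R1, R0   → R1 = 113 OR 215 = 247 (0b11110111)
Final: R1 = 247

247


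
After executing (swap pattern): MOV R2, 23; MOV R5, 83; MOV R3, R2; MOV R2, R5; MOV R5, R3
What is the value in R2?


Register state trace (swap pattern):
  MOV R2, 23  → R2 = 23
  MOV R5, 83  → R5 = 83
  MOV R3, R2  → R3 = 23  (save R2)
  MOV R2, R5  → R2 = 83  (R2 gets R5's value)
  MOV R5, R3  → R5 = 23  (R5 gets saved value)
Final: R2 = 83

83


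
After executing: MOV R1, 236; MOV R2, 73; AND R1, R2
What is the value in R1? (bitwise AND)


Register state trace:
  MOV R1, 236  → R1 = 236 (0b11101100)
  MOV R2, 73  → R2 = 73 (0b01001001)
  AND R1, R2  → R1 = 236 AND 73 = 72 (0b01001000)
Final: R1 = 72

72


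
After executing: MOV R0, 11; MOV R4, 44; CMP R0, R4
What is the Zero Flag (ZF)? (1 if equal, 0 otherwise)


Register state trace:
  MOV R0, 11  → R0 = 11
  MOV R4, 44  → R4 = 44
  CMP R0, R4  → computes 11 - 44 = -33
  Result is nonzero, so values are not equal
ZF = 0

0


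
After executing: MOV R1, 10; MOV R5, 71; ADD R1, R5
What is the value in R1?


Register state trace:
  MOV R1, 10  → R1 = 10
  MOV R5, 71  → R5 = 71
  ADD R1, R5  → R1 = 10 + 71 = 81
Final: R1 = 81

81


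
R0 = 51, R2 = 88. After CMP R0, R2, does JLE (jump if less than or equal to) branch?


Trace:
  R0 = 51, R2 = 88
  CMP R0, R2  → compares 51 vs 88
  JLE checks: is 51 less than or equal to 88?
  51 < 88, so condition is true
Branch taken: Yes

Yes


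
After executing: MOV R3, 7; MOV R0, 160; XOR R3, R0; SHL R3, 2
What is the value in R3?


Register state trace:
  MOV R3, 7  → R3 = 7 (0b00000111)
  MOV R0, 160  → R0 = 160 (0b10100000)
  XOR R3, R0  → R3 = 7 XOR 160 = 167 (0b10100111)
  SHL R3, 2  → R3 = 167 << 2 = 668
Final: R3 = 668

668


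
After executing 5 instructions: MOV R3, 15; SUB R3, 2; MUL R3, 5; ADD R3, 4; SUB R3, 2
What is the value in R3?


Register state trace:
  MOV R3, 15  → R3 = 15
  SUB R3, 2  → R3 = 15 - 2 = 13
  MUL R3, 5  → R3 = 13 * 5 = 65
  ADD R3, 4  → R3 = 65 + 4 = 69
  SUB R3, 2  → R3 = 69 - 2 = 67
Final: R3 = 67

67


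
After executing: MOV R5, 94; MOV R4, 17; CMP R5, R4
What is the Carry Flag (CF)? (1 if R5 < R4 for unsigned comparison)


Register state trace:
  MOV R5, 94  → R5 = 94
  MOV R4, 17  → R4 = 17
  CMP R5, R4  → unsigned 94 - 17: no borrow
  94 >= 17, so CF = 0
CF = 0

0


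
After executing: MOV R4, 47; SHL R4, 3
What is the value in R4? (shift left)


Register state trace:
  MOV R4, 47  → R4 = 47
  SHL R4, 3  → R4 = 47 << 3 = 47 * 2^3 = 376
Final: R4 = 376

376


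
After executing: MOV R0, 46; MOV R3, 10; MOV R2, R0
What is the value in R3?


Register state trace:
  MOV R0, 46  → R0 = 46
  MOV R3, 10  → R3 = 10
  MOV R2, R0  → R2 = 46
Final: R3 = 10

10


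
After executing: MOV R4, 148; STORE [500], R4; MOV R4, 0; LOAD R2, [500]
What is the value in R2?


Register and memory trace:
  MOV R4, 148  → R4 = 148
  STORE [500], R4  → mem[500] = 148
  MOV R4, 0  → R4 = 0
  LOAD R2, [500]  → R2 = mem[500] = 148
Final: R2 = 148

148


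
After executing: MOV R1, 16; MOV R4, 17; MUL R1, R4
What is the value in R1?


Register state trace:
  MOV R1, 16  → R1 = 16
  MOV R4, 17  → R4 = 17
  MUL R1, R4  → R1 = 16 * 17 = 272
Final: R1 = 272

272


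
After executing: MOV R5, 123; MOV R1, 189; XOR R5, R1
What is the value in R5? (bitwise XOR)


Register state trace:
  MOV R5, 123  → R5 = 123 (0b01111011)
  MOV R1, 189  → R1 = 189 (0b10111101)
  XOR R5, R1  → R5 = 123 XOR 189 = 198 (0b11000110)
Final: R5 = 198

198


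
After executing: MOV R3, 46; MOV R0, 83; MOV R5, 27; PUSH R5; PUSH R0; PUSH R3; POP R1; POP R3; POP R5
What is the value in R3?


Stack trace (top is rightmost):
  MOV R3, 46  → R3 = 46
  MOV R0, 83  → R0 = 83
  MOV R5, 27  → R5 = 27
  PUSH R5  → stack: [27]
  PUSH R0  → stack: [27, 83]
  PUSH R3  → stack: [27, 83, 46]
  POP R1  → R1 = 46, stack: [27, 83]
  POP R3  → R3 = 83, stack: [27]
  POP R5  → R5 = 27, stack: []
Final: R3 = 83

83


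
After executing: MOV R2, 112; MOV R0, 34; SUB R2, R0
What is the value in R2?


Register state trace:
  MOV R2, 112  → R2 = 112
  MOV R0, 34  → R0 = 34
  SUB R2, R0  → R2 = 112 - 34 = 78
Final: R2 = 78

78


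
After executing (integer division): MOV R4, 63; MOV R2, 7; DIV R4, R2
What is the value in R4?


Register state trace:
  MOV R4, 63  → R4 = 63
  MOV R2, 7  → R2 = 7
  DIV R4, R2  → R4 = 63 // 7 = 9
Final: R4 = 9

9


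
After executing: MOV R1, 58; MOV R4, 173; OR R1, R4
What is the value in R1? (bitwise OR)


Register state trace:
  MOV R1, 58  → R1 = 58 (0b00111010)
  MOV R4, 173  → R4 = 173 (0b10101101)
  OR R1, R4   → R1 = 58 OR 173 = 191 (0b10111111)
Final: R1 = 191

191


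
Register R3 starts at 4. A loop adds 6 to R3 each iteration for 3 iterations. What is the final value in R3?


Starting value: R3 = 4
  Iter 1: R3 = 4 + 6 = 10
  Iter 2: R3 = 10 + 6 = 16
  Iter 3: R3 = 16 + 6 = 22
Final: R3 = 22

22


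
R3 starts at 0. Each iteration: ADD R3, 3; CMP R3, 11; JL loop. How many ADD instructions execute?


Loop trace (R3 starts at 0, target 11, step 3):
  ADD #1: R3 = 0 + 3 = 3  → 3 < 11, loop
  ADD #2: R3 = 3 + 3 = 6  → 6 < 11, loop
  ADD #3: R3 = 6 + 3 = 9  → 9 < 11, loop
  ADD #4: R3 = 9 + 3 = 12  → 12 >= 11, exit
Total ADD instructions: 4

4


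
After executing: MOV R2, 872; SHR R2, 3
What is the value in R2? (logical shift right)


Register state trace:
  MOV R2, 872  → R2 = 872
  SHR R2, 3  → R2 = 872 >> 3 = 872 // 2^3 = 109
Final: R2 = 109

109


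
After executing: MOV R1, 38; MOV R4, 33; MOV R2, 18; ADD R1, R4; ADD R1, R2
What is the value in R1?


Register state trace:
  MOV R1, 38  → R1 = 38
  MOV R4, 33  → R4 = 33
  MOV R2, 18  → R2 = 18
  ADD R1, R4  → R1 = 38 + 33 = 71
  ADD R1, R2  → R1 = 71 + 18 = 89
Final: R1 = 89

89


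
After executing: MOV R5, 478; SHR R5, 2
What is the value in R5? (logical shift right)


Register state trace:
  MOV R5, 478  → R5 = 478
  SHR R5, 2  → R5 = 478 >> 2 = 478 // 2^2 = 119
Final: R5 = 119

119


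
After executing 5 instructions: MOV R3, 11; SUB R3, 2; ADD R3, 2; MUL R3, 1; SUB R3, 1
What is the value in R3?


Register state trace:
  MOV R3, 11  → R3 = 11
  SUB R3, 2  → R3 = 11 - 2 = 9
  ADD R3, 2  → R3 = 9 + 2 = 11
  MUL R3, 1  → R3 = 11 * 1 = 11
  SUB R3, 1  → R3 = 11 - 1 = 10
Final: R3 = 10

10


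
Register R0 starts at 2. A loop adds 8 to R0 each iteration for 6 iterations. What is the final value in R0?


Starting value: R0 = 2
  Iter 1: R0 = 2 + 8 = 10
  Iter 2: R0 = 10 + 8 = 18
  Iter 3: R0 = 18 + 8 = 26
  Iter 4: R0 = 26 + 8 = 34
  Iter 5: R0 = 34 + 8 = 42
  Iter 6: R0 = 42 + 8 = 50
Final: R0 = 50

50


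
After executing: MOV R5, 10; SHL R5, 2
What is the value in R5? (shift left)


Register state trace:
  MOV R5, 10  → R5 = 10
  SHL R5, 2  → R5 = 10 << 2 = 10 * 2^2 = 40
Final: R5 = 40

40


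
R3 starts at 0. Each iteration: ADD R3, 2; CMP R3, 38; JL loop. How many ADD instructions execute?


Loop trace (R3 starts at 0, target 38, step 2):
  ADD #1: R3 = 0 + 2 = 2  → 2 < 38, loop
  ADD #2: R3 = 2 + 2 = 4  → 4 < 38, loop
  ADD #3: R3 = 4 + 2 = 6  → 6 < 38, loop
  ADD #4: R3 = 6 + 2 = 8  → 8 < 38, loop
  ADD #5: R3 = 8 + 2 = 10  → 10 < 38, loop
  ADD #6: R3 = 10 + 2 = 12  → 12 < 38, loop
  ADD #7: R3 = 12 + 2 = 14  → 14 < 38, loop
  ADD #8: R3 = 14 + 2 = 16  → 16 < 38, loop
  ADD #9: R3 = 16 + 2 = 18  → 18 < 38, loop
  ADD #10: R3 = 18 + 2 = 20  → 20 < 38, loop
  ADD #11: R3 = 20 + 2 = 22  → 22 < 38, loop
  ADD #12: R3 = 22 + 2 = 24  → 24 < 38, loop
  ADD #13: R3 = 24 + 2 = 26  → 26 < 38, loop
  ADD #14: R3 = 26 + 2 = 28  → 28 < 38, loop
  ADD #15: R3 = 28 + 2 = 30  → 30 < 38, loop
  ADD #16: R3 = 30 + 2 = 32  → 32 < 38, loop
  ADD #17: R3 = 32 + 2 = 34  → 34 < 38, loop
  ADD #18: R3 = 34 + 2 = 36  → 36 < 38, loop
  ADD #19: R3 = 36 + 2 = 38  → 38 >= 38, exit
Total ADD instructions: 19

19


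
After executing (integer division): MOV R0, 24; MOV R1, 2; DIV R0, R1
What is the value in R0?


Register state trace:
  MOV R0, 24  → R0 = 24
  MOV R1, 2  → R1 = 2
  DIV R0, R1  → R0 = 24 // 2 = 12
Final: R0 = 12

12


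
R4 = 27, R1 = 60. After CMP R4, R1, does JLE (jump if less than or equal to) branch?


Trace:
  R4 = 27, R1 = 60
  CMP R4, R1  → compares 27 vs 60
  JLE checks: is 27 less than or equal to 60?
  27 < 60, so condition is true
Branch taken: Yes

Yes


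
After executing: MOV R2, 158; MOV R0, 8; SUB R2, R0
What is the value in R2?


Register state trace:
  MOV R2, 158  → R2 = 158
  MOV R0, 8  → R0 = 8
  SUB R2, R0  → R2 = 158 - 8 = 150
Final: R2 = 150

150


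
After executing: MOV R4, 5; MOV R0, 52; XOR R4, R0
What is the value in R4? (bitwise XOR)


Register state trace:
  MOV R4, 5  → R4 = 5 (0b00000101)
  MOV R0, 52  → R0 = 52 (0b00110100)
  XOR R4, R0  → R4 = 5 XOR 52 = 49 (0b00110001)
Final: R4 = 49

49


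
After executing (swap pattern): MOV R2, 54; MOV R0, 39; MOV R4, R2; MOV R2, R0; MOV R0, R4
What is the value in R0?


Register state trace (swap pattern):
  MOV R2, 54  → R2 = 54
  MOV R0, 39  → R0 = 39
  MOV R4, R2  → R4 = 54  (save R2)
  MOV R2, R0  → R2 = 39  (R2 gets R0's value)
  MOV R0, R4  → R0 = 54  (R0 gets saved value)
Final: R0 = 54

54


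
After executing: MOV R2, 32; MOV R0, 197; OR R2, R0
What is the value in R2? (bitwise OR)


Register state trace:
  MOV R2, 32  → R2 = 32 (0b00100000)
  MOV R0, 197  → R0 = 197 (0b11000101)
  OR R2, R0   → R2 = 32 OR 197 = 229 (0b11100101)
Final: R2 = 229

229


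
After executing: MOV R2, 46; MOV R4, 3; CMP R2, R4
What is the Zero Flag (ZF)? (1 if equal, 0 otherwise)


Register state trace:
  MOV R2, 46  → R2 = 46
  MOV R4, 3  → R4 = 3
  CMP R2, R4  → computes 46 - 3 = 43
  Result is nonzero, so values are not equal
ZF = 0

0


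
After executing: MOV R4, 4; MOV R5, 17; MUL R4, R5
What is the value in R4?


Register state trace:
  MOV R4, 4  → R4 = 4
  MOV R5, 17  → R5 = 17
  MUL R4, R5  → R4 = 4 * 17 = 68
Final: R4 = 68

68


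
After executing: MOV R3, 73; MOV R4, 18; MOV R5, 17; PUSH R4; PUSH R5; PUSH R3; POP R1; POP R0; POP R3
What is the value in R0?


Stack trace (top is rightmost):
  MOV R3, 73  → R3 = 73
  MOV R4, 18  → R4 = 18
  MOV R5, 17  → R5 = 17
  PUSH R4  → stack: [18]
  PUSH R5  → stack: [18, 17]
  PUSH R3  → stack: [18, 17, 73]
  POP R1  → R1 = 73, stack: [18, 17]
  POP R0  → R0 = 17, stack: [18]
  POP R3  → R3 = 18, stack: []
Final: R0 = 17

17


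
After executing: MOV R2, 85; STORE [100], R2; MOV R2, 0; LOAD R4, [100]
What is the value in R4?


Register and memory trace:
  MOV R2, 85  → R2 = 85
  STORE [100], R2  → mem[100] = 85
  MOV R2, 0  → R2 = 0
  LOAD R4, [100]  → R4 = mem[100] = 85
Final: R4 = 85

85


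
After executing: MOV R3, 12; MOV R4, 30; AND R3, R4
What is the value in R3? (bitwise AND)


Register state trace:
  MOV R3, 12  → R3 = 12 (0b00001100)
  MOV R4, 30  → R4 = 30 (0b00011110)
  AND R3, R4  → R3 = 12 AND 30 = 12 (0b00001100)
Final: R3 = 12

12


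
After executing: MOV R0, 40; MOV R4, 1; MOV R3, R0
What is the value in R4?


Register state trace:
  MOV R0, 40  → R0 = 40
  MOV R4, 1  → R4 = 1
  MOV R3, R0  → R3 = 40
Final: R4 = 1

1


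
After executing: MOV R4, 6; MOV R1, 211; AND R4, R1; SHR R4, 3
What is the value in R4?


Register state trace:
  MOV R4, 6  → R4 = 6 (0b00000110)
  MOV R1, 211  → R1 = 211 (0b11010011)
  AND R4, R1  → R4 = 6 AND 211 = 2 (0b00000010)
  SHR R4, 3  → R4 = 2 >> 3 = 0
Final: R4 = 0

0


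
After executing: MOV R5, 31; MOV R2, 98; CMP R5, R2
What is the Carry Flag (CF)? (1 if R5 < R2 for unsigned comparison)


Register state trace:
  MOV R5, 31  → R5 = 31
  MOV R2, 98  → R2 = 98
  CMP R5, R2  → unsigned 31 - 98: borrow occurs
  31 < 98, so CF = 1
CF = 1

1
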